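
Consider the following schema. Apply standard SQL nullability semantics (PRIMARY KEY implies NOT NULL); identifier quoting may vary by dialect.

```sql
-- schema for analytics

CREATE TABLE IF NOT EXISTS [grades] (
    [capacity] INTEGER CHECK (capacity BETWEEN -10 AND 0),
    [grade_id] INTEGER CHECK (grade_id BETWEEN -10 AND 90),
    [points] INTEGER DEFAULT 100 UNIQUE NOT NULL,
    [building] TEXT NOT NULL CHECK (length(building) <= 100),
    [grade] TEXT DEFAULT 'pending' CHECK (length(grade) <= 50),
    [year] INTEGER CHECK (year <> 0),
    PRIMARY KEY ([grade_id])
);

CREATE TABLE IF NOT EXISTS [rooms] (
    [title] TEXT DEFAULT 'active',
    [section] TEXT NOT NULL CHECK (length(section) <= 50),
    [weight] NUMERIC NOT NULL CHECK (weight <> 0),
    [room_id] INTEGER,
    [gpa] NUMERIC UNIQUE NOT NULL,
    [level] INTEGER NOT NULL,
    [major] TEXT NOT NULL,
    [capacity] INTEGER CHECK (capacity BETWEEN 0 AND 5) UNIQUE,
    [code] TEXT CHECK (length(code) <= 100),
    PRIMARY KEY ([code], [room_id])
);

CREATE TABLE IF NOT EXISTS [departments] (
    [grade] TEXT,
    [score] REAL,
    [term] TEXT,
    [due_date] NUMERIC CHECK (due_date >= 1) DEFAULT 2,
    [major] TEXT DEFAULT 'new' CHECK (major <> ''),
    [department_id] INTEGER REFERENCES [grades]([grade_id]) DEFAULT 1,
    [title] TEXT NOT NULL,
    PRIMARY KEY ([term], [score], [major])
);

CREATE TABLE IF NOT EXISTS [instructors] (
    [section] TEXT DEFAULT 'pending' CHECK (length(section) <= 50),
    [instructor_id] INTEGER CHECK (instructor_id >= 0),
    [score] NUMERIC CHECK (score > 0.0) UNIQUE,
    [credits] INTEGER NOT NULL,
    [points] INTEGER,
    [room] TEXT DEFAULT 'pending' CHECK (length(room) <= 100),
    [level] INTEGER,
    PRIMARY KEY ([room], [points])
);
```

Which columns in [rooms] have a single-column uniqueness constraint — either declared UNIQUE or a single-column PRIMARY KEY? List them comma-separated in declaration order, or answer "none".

- title: no UNIQUE or single-column PK constraint.
- section: no UNIQUE or single-column PK constraint.
- weight: no UNIQUE or single-column PK constraint.
- room_id: part of a composite PRIMARY KEY — only the tuple is unique, not this column on its own.
- gpa: declared UNIQUE → unique.
- level: no UNIQUE or single-column PK constraint.
- major: no UNIQUE or single-column PK constraint.
- capacity: declared UNIQUE → unique.
- code: part of a composite PRIMARY KEY — only the tuple is unique, not this column on its own.

gpa, capacity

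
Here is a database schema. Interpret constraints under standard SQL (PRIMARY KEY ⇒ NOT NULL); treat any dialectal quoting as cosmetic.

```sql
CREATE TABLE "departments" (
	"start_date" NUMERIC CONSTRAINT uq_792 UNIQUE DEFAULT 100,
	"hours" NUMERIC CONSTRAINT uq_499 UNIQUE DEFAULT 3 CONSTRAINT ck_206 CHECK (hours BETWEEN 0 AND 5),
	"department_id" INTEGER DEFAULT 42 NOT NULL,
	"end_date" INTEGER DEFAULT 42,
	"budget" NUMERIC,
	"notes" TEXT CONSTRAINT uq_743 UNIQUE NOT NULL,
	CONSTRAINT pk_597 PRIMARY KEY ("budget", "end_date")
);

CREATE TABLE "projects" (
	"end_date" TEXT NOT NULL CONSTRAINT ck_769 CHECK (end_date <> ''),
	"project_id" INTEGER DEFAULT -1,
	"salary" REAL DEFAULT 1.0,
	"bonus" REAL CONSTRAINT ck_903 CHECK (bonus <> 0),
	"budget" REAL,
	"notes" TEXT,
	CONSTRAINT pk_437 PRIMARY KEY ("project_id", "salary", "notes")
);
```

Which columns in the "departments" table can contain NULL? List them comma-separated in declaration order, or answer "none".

start_date, hours

- start_date: UNIQUE does not imply NOT NULL → nullable.
- hours: CHECK does not forbid NULL (a CHECK constraint passes when its expression is NULL) → nullable.
- department_id: declared NOT NULL → not nullable.
- end_date: part of the PRIMARY KEY, which implies NOT NULL → not nullable.
- budget: part of the PRIMARY KEY, which implies NOT NULL → not nullable.
- notes: declared NOT NULL → not nullable.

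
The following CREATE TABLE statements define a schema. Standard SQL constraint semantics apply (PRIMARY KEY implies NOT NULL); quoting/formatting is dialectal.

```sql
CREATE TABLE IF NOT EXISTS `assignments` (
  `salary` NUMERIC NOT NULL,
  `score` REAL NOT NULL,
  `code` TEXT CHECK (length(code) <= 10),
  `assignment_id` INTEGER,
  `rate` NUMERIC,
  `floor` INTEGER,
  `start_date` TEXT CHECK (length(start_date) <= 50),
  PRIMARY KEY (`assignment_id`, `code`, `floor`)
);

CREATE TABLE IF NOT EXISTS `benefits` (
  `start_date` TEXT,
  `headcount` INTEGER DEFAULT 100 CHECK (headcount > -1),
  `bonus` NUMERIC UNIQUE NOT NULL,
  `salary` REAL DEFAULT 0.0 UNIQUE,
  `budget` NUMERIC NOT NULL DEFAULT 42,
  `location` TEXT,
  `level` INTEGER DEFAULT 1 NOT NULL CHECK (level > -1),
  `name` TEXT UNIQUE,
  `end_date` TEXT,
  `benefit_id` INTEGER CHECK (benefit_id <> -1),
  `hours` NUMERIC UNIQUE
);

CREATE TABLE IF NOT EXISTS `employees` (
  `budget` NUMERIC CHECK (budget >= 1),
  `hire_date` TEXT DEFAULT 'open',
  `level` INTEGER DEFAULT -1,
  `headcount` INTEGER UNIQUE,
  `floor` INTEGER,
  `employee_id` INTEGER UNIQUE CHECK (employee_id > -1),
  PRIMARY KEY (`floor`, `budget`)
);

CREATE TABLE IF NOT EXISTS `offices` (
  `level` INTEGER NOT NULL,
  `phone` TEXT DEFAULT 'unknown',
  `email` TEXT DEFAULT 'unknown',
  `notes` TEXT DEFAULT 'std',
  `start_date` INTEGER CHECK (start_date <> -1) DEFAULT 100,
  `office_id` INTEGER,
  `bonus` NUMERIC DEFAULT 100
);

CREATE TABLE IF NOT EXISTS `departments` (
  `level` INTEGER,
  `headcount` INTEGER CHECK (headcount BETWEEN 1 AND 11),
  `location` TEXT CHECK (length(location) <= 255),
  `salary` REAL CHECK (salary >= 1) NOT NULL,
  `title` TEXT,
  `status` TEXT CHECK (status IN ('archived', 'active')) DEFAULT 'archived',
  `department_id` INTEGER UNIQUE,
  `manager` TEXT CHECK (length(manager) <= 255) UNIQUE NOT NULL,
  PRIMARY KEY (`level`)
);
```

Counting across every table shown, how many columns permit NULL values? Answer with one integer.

assignments: 2 nullable (rate, start_date — PK (assignment_id, code, floor) and explicit NOT NULL columns excluded).
benefits: 8 nullable (start_date, headcount, salary, location, name, end_date, benefit_id, hours — PK none and explicit NOT NULL columns excluded).
employees: 4 nullable (hire_date, level, headcount, employee_id — PK (floor, budget) and explicit NOT NULL columns excluded).
offices: 6 nullable (phone, email, notes, start_date, office_id, bonus — PK none and explicit NOT NULL columns excluded).
departments: 5 nullable (headcount, location, title, status, department_id — PK (level) and explicit NOT NULL columns excluded).
Total: 2 + 8 + 4 + 6 + 5 = 25.

25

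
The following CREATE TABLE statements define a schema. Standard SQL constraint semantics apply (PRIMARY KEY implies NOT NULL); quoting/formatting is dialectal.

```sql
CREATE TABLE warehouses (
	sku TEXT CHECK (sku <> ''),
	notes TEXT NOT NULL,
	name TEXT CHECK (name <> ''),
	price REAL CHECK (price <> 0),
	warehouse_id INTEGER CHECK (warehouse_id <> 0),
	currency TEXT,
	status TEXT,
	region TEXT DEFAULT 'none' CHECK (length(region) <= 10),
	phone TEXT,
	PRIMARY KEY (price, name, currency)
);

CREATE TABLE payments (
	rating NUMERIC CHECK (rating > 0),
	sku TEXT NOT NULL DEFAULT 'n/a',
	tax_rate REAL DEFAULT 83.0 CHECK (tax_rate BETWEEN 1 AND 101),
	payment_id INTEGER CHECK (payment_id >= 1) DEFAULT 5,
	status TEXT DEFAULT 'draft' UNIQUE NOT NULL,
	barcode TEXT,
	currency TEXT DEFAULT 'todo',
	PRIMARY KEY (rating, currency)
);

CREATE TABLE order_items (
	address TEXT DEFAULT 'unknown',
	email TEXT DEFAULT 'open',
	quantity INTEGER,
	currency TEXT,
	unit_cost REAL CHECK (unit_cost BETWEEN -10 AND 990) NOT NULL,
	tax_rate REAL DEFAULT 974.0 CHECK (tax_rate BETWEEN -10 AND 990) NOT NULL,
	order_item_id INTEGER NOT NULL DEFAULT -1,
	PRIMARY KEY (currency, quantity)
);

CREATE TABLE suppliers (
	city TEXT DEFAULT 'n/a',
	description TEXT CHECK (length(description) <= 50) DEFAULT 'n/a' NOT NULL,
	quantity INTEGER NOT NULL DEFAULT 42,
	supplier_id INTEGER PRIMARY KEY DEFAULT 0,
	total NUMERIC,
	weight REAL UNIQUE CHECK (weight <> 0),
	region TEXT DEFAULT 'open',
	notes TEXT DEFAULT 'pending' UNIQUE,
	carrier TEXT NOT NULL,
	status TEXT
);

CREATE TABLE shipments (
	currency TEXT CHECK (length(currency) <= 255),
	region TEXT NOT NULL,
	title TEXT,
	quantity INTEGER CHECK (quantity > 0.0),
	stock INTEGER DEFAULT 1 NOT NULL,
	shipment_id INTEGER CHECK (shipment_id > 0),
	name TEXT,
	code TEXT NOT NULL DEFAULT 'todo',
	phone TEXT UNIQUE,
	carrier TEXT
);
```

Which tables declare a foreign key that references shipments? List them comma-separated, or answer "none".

No REFERENCES clause anywhere in the schema names shipments.

none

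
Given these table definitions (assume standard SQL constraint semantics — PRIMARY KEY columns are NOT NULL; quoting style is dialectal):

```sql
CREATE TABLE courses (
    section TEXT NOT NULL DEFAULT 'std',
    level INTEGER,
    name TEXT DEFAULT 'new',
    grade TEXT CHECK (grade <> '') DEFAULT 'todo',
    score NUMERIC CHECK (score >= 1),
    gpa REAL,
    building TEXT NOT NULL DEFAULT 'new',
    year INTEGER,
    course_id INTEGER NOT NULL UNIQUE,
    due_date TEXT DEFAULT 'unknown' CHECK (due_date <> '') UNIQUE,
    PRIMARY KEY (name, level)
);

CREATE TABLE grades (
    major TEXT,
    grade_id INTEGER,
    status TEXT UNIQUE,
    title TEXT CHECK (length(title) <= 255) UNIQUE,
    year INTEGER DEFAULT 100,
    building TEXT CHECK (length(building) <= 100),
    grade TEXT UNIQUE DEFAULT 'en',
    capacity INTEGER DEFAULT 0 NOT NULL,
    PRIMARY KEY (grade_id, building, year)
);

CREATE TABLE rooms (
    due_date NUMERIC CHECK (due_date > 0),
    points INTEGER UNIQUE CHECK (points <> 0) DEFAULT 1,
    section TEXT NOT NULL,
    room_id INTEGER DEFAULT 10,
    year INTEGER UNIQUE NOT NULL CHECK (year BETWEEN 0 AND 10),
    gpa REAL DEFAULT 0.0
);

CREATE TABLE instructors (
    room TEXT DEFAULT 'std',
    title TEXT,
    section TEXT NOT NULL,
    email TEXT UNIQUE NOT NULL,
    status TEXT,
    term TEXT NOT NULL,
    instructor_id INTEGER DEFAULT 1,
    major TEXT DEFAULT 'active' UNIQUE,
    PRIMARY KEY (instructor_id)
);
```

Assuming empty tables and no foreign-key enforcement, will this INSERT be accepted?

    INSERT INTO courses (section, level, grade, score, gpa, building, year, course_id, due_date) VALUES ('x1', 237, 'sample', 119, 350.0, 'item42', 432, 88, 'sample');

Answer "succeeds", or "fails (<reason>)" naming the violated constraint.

succeeds

NOT NULL columns: building is supplied; course_id is supplied; level is supplied; name defaults to 'new'; section is supplied.
CHECK constraints: 'sample' satisfies (grade <> ''); 119 satisfies (score >= 1); 'sample' satisfies (due_date <> '').
No constraint is violated.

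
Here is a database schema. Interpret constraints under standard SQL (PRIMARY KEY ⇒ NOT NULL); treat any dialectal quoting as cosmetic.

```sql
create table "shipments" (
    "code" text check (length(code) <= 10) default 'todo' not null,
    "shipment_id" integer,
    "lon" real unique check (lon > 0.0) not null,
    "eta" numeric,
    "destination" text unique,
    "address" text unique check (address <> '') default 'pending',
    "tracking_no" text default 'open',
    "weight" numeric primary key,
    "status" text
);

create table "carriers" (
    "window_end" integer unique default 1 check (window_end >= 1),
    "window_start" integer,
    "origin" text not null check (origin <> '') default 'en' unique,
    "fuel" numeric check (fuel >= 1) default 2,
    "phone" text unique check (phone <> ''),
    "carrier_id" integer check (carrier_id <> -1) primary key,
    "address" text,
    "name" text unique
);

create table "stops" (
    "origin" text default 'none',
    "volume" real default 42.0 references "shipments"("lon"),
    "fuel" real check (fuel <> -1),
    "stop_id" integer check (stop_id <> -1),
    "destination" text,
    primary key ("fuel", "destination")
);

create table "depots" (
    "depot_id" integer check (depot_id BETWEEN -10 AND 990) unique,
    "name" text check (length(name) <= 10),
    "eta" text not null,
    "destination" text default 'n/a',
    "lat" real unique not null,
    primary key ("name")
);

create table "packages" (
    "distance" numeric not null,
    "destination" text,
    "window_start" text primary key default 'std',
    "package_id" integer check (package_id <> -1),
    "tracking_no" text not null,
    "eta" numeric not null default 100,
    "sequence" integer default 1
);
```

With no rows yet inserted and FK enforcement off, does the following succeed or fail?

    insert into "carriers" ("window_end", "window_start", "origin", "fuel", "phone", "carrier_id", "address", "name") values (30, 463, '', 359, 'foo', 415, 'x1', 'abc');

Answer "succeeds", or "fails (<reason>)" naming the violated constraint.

fails (CHECK on origin)

The value '' for origin violates CHECK (origin <> '').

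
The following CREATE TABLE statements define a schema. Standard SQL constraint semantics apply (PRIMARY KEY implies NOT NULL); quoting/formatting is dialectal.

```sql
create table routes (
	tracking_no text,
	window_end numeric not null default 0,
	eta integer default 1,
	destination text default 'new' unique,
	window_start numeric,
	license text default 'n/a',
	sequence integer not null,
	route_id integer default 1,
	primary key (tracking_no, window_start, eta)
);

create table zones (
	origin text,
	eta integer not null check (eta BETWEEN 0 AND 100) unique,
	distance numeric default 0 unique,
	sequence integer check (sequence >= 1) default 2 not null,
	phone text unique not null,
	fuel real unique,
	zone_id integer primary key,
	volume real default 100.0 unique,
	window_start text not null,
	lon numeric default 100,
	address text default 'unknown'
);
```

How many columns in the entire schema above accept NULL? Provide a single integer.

routes: 3 nullable (destination, license, route_id — PK (tracking_no, window_start, eta) and explicit NOT NULL columns excluded).
zones: 6 nullable (origin, distance, fuel, volume, lon, address — PK (zone_id) and explicit NOT NULL columns excluded).
Total: 3 + 6 = 9.

9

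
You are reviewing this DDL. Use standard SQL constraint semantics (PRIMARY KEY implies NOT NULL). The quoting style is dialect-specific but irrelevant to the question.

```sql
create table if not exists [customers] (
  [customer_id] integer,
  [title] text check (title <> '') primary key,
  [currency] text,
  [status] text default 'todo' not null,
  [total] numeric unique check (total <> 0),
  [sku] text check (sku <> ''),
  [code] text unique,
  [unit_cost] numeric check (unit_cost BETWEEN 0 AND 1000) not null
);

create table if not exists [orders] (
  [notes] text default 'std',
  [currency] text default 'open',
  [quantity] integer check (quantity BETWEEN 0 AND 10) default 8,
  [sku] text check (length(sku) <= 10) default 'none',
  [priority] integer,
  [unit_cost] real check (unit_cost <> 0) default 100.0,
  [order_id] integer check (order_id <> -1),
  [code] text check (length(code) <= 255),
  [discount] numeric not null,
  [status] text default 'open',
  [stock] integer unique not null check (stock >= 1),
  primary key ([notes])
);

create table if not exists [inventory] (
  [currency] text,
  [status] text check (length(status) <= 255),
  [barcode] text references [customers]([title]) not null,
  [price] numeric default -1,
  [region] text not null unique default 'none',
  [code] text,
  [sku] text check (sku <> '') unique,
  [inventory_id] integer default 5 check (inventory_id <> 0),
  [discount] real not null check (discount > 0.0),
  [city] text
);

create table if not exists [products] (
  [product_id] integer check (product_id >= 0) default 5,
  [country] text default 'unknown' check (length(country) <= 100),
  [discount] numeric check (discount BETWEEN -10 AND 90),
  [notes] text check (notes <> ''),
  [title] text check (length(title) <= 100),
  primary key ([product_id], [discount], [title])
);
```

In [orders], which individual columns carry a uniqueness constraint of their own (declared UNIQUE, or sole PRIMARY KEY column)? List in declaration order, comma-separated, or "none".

- notes: single-column PRIMARY KEY → unique.
- currency: no UNIQUE or single-column PK constraint.
- quantity: no UNIQUE or single-column PK constraint.
- sku: no UNIQUE or single-column PK constraint.
- priority: no UNIQUE or single-column PK constraint.
- unit_cost: no UNIQUE or single-column PK constraint.
- order_id: no UNIQUE or single-column PK constraint.
- code: no UNIQUE or single-column PK constraint.
- discount: no UNIQUE or single-column PK constraint.
- status: no UNIQUE or single-column PK constraint.
- stock: declared UNIQUE → unique.

notes, stock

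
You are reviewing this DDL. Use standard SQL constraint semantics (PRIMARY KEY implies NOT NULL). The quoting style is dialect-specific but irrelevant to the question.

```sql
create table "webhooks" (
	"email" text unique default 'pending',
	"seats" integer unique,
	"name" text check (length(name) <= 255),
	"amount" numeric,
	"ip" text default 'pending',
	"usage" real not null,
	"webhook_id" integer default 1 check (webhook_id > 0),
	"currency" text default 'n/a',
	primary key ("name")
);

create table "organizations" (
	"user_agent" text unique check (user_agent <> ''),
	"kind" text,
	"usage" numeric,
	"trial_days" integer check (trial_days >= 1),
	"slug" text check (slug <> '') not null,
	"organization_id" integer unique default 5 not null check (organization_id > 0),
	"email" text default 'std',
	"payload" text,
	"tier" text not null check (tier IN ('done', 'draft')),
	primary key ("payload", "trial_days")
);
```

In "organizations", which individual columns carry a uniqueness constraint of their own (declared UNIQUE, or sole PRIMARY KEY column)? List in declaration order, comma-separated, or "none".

- user_agent: declared UNIQUE → unique.
- kind: no UNIQUE or single-column PK constraint.
- usage: no UNIQUE or single-column PK constraint.
- trial_days: part of a composite PRIMARY KEY — only the tuple is unique, not this column on its own.
- slug: no UNIQUE or single-column PK constraint.
- organization_id: declared UNIQUE → unique.
- email: no UNIQUE or single-column PK constraint.
- payload: part of a composite PRIMARY KEY — only the tuple is unique, not this column on its own.
- tier: no UNIQUE or single-column PK constraint.

user_agent, organization_id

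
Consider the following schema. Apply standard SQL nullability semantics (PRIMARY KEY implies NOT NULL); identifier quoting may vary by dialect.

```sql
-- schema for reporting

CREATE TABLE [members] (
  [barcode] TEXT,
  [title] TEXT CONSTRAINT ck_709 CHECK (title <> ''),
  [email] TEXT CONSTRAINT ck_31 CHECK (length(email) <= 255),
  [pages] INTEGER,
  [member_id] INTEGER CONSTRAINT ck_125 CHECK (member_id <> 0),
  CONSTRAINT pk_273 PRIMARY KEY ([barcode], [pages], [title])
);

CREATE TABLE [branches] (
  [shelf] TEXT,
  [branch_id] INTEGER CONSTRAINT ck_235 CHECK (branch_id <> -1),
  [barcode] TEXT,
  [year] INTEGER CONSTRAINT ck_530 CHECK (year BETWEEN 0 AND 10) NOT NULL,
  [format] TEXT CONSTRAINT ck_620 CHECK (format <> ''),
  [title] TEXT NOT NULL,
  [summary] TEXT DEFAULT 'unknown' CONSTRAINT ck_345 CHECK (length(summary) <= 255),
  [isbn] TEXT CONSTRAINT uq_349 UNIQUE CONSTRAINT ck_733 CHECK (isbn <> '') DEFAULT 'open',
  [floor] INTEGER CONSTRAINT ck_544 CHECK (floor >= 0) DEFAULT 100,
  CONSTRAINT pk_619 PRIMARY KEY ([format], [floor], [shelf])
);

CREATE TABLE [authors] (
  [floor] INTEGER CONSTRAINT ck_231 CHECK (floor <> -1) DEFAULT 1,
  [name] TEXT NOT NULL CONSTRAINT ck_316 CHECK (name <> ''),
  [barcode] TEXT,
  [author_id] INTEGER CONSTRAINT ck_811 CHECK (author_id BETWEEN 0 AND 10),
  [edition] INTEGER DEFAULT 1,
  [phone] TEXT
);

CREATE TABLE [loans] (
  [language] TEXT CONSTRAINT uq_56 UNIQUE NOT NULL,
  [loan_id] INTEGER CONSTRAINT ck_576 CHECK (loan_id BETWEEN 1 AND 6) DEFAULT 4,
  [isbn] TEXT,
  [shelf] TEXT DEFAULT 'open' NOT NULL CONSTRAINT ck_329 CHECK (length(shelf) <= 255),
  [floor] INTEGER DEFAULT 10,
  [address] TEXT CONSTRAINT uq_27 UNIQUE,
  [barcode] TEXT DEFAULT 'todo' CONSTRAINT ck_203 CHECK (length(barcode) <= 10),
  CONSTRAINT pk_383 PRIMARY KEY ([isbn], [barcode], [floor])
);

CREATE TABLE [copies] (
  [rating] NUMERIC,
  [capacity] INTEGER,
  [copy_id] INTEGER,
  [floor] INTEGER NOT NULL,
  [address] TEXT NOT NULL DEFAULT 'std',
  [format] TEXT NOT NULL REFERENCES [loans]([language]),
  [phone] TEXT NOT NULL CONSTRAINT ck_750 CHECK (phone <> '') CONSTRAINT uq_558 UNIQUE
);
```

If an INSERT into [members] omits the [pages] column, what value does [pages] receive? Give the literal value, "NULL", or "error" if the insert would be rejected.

error

pages has no DEFAULT clause.
Omitting it would insert NULL, but it is part of the PRIMARY KEY, so the INSERT fails.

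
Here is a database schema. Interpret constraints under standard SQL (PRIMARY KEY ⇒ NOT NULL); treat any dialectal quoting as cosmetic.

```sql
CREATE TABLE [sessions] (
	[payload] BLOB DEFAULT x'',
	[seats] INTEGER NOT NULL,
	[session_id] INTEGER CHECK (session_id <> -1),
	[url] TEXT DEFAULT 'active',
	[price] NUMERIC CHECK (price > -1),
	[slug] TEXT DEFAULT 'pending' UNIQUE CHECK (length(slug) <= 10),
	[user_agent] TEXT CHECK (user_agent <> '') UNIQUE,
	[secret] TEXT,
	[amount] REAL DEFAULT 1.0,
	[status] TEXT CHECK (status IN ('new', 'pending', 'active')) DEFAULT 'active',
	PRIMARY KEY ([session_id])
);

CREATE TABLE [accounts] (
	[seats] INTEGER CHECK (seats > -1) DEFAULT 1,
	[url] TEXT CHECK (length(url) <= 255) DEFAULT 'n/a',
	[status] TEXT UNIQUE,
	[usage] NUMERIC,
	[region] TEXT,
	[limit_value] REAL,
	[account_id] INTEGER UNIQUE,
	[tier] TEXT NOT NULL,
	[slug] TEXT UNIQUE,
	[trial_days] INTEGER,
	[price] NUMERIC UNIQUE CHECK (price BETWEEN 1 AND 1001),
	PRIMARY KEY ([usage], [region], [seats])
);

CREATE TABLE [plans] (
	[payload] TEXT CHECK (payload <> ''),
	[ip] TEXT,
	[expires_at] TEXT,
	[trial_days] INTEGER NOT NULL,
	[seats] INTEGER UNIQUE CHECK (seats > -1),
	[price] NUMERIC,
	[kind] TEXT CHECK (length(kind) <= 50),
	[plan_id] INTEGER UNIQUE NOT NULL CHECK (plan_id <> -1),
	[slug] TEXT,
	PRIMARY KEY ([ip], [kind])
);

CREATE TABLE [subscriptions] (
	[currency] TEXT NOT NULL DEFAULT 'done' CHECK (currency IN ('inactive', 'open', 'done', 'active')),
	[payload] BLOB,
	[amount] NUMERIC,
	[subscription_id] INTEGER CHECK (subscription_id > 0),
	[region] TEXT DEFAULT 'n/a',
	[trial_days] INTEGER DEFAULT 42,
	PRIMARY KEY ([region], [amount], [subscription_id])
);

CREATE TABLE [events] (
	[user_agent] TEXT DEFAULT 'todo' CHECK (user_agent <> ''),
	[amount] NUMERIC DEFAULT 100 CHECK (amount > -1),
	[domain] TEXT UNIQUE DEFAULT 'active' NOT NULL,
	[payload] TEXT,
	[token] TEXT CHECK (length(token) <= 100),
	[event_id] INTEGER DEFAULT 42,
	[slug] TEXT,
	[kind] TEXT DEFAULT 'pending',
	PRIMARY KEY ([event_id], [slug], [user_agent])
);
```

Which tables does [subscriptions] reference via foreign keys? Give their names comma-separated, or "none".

none

No column in subscriptions has a REFERENCES clause.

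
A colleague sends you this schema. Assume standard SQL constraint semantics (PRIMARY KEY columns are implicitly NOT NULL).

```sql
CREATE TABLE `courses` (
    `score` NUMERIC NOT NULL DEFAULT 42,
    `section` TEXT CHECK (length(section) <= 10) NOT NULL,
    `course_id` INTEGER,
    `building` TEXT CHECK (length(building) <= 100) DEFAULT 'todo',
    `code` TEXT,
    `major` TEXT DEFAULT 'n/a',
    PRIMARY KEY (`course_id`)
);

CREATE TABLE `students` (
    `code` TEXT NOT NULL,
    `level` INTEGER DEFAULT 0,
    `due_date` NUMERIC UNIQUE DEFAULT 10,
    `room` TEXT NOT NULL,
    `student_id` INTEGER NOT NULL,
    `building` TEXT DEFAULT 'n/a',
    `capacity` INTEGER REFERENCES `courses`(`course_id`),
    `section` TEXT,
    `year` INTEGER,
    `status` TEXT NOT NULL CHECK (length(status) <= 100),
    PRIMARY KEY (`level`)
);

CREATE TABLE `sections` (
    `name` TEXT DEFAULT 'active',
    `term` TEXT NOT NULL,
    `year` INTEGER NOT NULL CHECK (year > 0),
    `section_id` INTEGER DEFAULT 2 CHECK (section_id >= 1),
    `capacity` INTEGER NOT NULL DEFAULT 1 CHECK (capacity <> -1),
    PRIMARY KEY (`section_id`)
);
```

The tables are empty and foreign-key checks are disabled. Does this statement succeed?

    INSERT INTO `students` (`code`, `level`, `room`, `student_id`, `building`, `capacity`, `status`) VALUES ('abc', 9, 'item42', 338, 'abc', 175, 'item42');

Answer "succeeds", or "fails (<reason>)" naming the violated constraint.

succeeds

NOT NULL columns: code is supplied; level is supplied; room is supplied; status is supplied; student_id is supplied.
CHECK constraints: 'item42' satisfies (length(status) <= 100).
No constraint is violated.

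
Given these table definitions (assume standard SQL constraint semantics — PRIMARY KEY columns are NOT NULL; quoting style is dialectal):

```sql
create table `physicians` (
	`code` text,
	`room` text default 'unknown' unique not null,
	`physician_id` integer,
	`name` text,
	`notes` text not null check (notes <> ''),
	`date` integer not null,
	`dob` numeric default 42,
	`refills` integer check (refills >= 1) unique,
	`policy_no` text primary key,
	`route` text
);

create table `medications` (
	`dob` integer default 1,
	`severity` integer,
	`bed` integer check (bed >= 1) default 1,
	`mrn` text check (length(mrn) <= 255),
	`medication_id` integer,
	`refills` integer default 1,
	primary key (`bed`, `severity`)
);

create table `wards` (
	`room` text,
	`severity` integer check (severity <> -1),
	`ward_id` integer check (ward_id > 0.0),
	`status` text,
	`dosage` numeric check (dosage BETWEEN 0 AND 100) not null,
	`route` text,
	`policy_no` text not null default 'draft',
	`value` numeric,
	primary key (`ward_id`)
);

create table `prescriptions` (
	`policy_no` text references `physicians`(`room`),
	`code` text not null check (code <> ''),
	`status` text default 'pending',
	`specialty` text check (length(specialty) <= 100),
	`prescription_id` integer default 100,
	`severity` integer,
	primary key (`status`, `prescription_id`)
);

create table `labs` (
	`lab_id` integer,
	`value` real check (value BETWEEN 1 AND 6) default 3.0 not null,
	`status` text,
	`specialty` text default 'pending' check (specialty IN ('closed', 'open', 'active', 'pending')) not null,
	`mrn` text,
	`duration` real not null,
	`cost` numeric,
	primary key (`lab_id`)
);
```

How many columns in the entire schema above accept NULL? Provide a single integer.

21

physicians: 6 nullable (code, physician_id, name, dob, refills, route — PK (policy_no) and explicit NOT NULL columns excluded).
medications: 4 nullable (dob, mrn, medication_id, refills — PK (bed, severity) and explicit NOT NULL columns excluded).
wards: 5 nullable (room, severity, status, route, value — PK (ward_id) and explicit NOT NULL columns excluded).
prescriptions: 3 nullable (policy_no, specialty, severity — PK (status, prescription_id) and explicit NOT NULL columns excluded).
labs: 3 nullable (status, mrn, cost — PK (lab_id) and explicit NOT NULL columns excluded).
Total: 6 + 4 + 5 + 3 + 3 = 21.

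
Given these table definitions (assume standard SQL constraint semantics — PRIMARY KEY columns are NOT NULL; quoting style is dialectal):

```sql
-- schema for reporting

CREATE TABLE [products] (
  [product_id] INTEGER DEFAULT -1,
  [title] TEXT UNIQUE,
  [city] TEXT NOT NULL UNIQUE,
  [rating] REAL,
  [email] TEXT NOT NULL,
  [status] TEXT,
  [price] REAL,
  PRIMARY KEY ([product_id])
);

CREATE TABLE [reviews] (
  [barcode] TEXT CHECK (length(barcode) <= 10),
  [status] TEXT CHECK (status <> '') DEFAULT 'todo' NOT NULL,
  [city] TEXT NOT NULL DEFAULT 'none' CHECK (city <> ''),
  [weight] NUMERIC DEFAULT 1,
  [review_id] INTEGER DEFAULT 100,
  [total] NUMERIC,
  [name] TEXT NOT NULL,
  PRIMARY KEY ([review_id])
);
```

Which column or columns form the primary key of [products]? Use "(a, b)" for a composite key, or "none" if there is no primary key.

product_id

product_id is declared PRIMARY KEY as a table-level PRIMARY KEY clause.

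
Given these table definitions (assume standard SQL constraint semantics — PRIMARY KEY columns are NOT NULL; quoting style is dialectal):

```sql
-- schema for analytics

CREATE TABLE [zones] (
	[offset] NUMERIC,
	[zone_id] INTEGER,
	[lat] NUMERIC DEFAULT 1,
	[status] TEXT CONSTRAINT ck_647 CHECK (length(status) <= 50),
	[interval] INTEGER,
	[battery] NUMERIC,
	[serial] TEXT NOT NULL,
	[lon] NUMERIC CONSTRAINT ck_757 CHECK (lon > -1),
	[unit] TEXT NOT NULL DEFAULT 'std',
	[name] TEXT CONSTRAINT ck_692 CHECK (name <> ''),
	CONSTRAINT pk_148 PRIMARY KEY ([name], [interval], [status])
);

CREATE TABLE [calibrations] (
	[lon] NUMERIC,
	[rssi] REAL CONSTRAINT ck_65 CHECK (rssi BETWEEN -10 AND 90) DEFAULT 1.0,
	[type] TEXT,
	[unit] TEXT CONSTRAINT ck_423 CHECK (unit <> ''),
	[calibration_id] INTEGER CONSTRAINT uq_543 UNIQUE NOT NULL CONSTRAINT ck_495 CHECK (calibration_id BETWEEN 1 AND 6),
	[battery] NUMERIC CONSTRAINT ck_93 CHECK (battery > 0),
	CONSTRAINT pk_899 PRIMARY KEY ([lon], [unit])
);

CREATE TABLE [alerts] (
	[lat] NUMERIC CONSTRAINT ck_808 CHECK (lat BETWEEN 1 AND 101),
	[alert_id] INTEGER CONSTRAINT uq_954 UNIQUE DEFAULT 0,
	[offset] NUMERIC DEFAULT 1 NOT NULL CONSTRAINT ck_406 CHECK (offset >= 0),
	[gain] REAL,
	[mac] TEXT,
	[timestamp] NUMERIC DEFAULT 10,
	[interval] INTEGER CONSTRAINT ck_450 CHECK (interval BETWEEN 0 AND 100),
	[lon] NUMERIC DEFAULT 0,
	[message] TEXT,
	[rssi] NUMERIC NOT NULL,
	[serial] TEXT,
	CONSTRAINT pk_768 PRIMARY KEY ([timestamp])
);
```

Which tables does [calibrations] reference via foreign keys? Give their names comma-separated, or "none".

none

No column in calibrations has a REFERENCES clause.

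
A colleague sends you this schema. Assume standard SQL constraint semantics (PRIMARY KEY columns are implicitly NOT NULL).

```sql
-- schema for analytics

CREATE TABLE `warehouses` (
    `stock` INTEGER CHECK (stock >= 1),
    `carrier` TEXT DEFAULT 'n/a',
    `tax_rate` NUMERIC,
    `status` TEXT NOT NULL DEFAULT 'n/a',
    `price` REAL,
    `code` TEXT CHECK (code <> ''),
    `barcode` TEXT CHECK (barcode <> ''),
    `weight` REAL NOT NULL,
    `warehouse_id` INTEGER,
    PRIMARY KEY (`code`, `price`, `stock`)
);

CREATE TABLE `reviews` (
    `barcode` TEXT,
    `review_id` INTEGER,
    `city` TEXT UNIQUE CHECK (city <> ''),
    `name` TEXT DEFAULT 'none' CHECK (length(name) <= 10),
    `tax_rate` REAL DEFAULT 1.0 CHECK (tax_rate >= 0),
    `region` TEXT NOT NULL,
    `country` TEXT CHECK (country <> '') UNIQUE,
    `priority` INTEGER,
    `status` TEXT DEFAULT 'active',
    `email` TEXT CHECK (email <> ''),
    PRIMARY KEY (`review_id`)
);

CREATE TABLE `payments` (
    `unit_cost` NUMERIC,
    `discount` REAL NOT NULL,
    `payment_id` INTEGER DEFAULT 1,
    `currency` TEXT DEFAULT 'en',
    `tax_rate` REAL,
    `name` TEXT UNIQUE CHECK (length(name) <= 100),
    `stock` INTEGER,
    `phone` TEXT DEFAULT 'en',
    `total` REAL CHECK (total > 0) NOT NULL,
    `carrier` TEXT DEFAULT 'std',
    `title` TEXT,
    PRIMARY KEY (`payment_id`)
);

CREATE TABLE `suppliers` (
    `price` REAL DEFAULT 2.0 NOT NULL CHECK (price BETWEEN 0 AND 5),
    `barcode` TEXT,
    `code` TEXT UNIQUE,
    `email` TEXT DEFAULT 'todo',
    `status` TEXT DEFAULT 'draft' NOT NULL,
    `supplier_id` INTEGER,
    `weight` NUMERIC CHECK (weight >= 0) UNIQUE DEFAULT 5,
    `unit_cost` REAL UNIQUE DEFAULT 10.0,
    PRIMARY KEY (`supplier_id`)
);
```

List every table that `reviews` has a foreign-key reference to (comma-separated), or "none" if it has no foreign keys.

No column in reviews has a REFERENCES clause.

none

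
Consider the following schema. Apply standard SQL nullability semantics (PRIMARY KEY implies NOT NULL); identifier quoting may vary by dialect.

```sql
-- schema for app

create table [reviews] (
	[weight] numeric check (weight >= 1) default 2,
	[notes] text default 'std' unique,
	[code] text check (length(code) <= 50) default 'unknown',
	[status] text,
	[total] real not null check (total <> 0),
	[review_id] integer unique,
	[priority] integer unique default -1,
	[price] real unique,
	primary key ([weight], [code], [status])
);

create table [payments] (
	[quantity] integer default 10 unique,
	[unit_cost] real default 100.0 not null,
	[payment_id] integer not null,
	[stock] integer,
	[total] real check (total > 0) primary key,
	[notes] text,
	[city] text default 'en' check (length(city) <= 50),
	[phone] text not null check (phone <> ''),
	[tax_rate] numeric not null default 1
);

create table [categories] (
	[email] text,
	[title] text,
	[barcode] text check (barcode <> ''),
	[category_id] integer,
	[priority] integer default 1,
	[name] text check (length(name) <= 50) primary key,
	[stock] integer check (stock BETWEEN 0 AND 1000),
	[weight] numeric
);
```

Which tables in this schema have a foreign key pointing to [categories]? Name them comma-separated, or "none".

No REFERENCES clause anywhere in the schema names categories.

none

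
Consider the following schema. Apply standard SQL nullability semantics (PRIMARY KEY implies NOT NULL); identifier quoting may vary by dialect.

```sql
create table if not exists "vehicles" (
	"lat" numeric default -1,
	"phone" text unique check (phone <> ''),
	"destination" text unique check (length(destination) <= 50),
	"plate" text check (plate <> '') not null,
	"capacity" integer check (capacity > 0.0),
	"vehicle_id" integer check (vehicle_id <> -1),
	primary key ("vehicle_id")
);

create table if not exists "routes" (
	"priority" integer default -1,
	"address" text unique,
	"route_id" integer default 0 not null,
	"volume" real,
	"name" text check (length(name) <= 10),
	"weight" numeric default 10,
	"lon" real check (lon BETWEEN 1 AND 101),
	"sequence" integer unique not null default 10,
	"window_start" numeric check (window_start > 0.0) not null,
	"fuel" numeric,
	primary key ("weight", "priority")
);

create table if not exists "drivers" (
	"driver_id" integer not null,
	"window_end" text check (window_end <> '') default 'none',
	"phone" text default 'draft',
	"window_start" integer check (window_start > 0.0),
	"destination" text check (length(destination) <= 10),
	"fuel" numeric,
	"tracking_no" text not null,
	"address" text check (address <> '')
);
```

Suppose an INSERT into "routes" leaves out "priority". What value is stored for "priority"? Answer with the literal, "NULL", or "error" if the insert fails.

-1

priority has an explicit DEFAULT -1.
When the column is omitted from an INSERT, that default is used.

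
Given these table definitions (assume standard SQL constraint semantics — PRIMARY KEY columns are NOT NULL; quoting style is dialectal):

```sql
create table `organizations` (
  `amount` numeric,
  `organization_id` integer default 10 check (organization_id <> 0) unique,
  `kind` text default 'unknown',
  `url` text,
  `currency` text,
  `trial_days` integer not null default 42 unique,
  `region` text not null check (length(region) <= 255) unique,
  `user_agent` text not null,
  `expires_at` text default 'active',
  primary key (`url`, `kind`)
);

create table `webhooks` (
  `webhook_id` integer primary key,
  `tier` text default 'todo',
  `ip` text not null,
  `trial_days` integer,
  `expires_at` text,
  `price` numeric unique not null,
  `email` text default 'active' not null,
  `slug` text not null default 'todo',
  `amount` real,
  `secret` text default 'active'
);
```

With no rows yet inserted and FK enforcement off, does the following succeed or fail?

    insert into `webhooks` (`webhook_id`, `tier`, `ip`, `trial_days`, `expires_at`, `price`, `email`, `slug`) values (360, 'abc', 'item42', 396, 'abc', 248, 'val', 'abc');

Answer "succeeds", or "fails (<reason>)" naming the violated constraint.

succeeds

NOT NULL columns: email is supplied; ip is supplied; price is supplied; slug is supplied; webhook_id is supplied.
No constraint is violated.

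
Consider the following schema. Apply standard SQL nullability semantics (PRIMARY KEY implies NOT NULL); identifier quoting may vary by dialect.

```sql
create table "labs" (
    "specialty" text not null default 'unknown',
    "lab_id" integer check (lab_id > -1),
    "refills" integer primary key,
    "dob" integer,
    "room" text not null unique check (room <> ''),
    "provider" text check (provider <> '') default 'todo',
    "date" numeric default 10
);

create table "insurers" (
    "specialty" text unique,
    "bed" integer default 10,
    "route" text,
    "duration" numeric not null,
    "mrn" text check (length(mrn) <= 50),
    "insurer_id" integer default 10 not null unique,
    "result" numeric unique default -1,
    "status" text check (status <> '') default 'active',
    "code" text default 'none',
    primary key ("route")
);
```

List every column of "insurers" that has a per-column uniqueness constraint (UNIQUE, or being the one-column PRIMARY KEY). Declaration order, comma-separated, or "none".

specialty, route, insurer_id, result

- specialty: declared UNIQUE → unique.
- bed: no UNIQUE or single-column PK constraint.
- route: single-column PRIMARY KEY → unique.
- duration: no UNIQUE or single-column PK constraint.
- mrn: no UNIQUE or single-column PK constraint.
- insurer_id: declared UNIQUE → unique.
- result: declared UNIQUE → unique.
- status: no UNIQUE or single-column PK constraint.
- code: no UNIQUE or single-column PK constraint.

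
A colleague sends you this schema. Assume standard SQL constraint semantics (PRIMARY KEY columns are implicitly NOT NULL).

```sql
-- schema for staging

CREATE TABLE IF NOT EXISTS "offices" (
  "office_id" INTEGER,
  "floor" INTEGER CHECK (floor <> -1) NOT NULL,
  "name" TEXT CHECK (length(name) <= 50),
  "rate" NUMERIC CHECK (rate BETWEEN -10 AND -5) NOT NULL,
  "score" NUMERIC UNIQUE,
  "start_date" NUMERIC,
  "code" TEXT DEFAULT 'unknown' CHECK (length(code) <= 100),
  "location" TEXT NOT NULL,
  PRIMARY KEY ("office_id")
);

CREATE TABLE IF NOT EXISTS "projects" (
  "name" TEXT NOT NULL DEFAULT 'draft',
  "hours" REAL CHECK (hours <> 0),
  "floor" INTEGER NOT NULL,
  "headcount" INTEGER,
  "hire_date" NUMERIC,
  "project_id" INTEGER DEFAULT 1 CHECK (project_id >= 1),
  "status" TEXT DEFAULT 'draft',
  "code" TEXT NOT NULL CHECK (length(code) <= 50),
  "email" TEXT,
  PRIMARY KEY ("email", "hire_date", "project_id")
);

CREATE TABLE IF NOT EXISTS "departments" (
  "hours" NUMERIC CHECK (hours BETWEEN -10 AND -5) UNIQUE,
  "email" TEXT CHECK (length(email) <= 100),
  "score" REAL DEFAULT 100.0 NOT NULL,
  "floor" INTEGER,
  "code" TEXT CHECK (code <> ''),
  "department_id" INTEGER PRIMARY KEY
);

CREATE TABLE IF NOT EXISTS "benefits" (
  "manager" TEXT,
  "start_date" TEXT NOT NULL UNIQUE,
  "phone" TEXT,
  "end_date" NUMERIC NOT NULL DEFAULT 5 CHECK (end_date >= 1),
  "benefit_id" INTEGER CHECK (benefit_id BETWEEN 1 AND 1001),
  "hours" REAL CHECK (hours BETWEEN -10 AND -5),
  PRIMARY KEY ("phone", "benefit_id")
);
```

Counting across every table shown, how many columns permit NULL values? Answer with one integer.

13

offices: 4 nullable (name, score, start_date, code — PK (office_id) and explicit NOT NULL columns excluded).
projects: 3 nullable (hours, headcount, status — PK (email, hire_date, project_id) and explicit NOT NULL columns excluded).
departments: 4 nullable (hours, email, floor, code — PK (department_id) and explicit NOT NULL columns excluded).
benefits: 2 nullable (manager, hours — PK (phone, benefit_id) and explicit NOT NULL columns excluded).
Total: 4 + 3 + 4 + 2 = 13.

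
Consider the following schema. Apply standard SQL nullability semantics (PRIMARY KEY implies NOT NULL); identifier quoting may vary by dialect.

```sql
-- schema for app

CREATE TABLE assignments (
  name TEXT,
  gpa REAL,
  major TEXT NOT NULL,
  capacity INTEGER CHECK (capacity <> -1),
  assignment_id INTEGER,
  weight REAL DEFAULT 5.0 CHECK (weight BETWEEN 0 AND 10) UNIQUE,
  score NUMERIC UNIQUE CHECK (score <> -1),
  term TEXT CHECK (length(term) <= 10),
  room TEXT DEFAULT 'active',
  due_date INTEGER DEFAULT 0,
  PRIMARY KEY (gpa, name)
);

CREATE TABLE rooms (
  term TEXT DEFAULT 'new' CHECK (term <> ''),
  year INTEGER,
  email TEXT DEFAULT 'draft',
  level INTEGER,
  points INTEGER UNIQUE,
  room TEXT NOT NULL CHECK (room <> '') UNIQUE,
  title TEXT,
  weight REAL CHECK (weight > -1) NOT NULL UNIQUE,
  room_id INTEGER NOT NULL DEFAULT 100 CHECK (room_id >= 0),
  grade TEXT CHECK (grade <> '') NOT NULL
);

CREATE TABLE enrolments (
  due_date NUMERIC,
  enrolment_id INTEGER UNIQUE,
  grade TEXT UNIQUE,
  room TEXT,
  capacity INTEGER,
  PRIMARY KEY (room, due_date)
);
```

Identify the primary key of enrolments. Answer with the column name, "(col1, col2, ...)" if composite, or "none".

(room, due_date)

A table-level PRIMARY KEY clause names 2 columns: room, due_date.
This is a composite key — the combination is unique, not each column individually.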